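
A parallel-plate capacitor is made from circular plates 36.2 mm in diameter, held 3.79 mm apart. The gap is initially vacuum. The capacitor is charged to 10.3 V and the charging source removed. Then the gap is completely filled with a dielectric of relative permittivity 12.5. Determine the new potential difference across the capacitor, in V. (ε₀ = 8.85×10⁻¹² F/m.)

0.824 V

A = π(36.2/2 mm)² = 1.03×10⁻³ m².
Initially C₁ = ε₀A/d = 8.85×10⁻¹² × 1.03×10⁻³ / 3.79×10⁻³ = 2.40×10⁻¹² F.
V₁ = 10.3 V.
Isolated ⇒ Q is held fixed. C₂ = 12.5 C₁ and V = Q/C, so V₂/V₁ = C₁/C₂ = 0.0800.
V₂ = 0.0800 × 10.3 = 0.824 V.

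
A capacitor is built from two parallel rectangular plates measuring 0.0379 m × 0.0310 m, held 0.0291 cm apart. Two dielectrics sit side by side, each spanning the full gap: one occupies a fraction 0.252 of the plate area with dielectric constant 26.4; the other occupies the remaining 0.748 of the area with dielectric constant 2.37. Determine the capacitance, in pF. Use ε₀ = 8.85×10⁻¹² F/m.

A = 0.0379 × 0.0310 m² = 1.17×10⁻³ m².
Side-by-side slabs ⇒ two capacitors in parallel, each spanning the full gap.
C₁ = κ₁ε₀A₁/d = 26.4 × 8.85×10⁻¹² × 2.96×10⁻⁴ / 2.91×10⁻⁴ = 2.38×10⁻¹⁰ F.
C₂ = κ₂ε₀A₂/d = 2.37 × 8.85×10⁻¹² × 8.79×10⁻⁴ / 2.91×10⁻⁴ = 6.33×10⁻¹¹ F.
C = C₁ + C₂ = 3.01×10⁻¹⁰ F.

301 pF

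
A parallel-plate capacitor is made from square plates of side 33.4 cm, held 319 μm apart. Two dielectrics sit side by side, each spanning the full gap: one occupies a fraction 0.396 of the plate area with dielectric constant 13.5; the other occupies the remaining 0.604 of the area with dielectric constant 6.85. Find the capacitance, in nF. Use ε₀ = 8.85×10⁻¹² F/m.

A = (33.4 cm)² = 0.112 m².
Side-by-side slabs ⇒ two capacitors in parallel, each spanning the full gap.
C₁ = κ₁ε₀A₁/d = 13.5 × 8.85×10⁻¹² × 4.42×10⁻² / 3.19×10⁻⁴ = 1.65×10⁻⁸ F.
C₂ = κ₂ε₀A₂/d = 6.85 × 8.85×10⁻¹² × 6.74×10⁻² / 3.19×10⁻⁴ = 1.28×10⁻⁸ F.
C = C₁ + C₂ = 2.94×10⁻⁸ F.

C ≈ 29.4 nF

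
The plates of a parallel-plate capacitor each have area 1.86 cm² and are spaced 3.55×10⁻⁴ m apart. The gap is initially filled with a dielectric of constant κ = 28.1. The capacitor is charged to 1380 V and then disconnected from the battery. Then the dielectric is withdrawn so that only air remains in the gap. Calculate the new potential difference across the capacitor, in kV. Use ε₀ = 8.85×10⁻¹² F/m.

38.8 kV

A = 1.86 cm² = 1.86×10⁻⁴ m².
Initially C₁ = κε₀A/d = 28.1 × 8.85×10⁻¹² × 1.86×10⁻⁴ / 3.55×10⁻⁴ = 1.30×10⁻¹⁰ F.
V₁ = 1.38×10³ V.
Isolated ⇒ Q is held fixed. C₂ = 0.0356 C₁ and V = Q/C, so V₂/V₁ = C₁/C₂ = 28.1.
V₂ = 28.1 × 1.38×10³ = 3.88×10⁴ V.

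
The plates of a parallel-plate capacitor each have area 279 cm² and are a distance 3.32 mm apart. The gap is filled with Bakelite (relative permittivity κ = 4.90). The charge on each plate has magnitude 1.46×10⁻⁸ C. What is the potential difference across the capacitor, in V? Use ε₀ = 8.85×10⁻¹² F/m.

40.1 V

A = 279 cm² = 2.79×10⁻² m².
C = κε₀A/d = 4.90 × 8.85×10⁻¹² × 2.79×10⁻² / 3.32×10⁻³ = 3.64×10⁻¹⁰ F.
V = Q/C = 1.46×10⁻⁸ / 3.64×10⁻¹⁰ = 40.1 V.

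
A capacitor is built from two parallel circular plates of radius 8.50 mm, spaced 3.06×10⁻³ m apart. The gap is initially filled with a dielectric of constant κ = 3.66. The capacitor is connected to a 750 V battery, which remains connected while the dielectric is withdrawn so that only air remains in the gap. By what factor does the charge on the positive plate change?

0.273

Battery connected ⇒ V is held fixed.
C₂ = 0.273 C₁ and Q = CV, so Q₂/Q₁ = C₂/C₁ = 0.273.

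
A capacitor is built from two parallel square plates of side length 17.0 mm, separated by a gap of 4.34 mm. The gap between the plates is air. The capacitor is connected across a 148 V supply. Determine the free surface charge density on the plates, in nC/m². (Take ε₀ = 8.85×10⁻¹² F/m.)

σ ≈ 302 nC/m²

A = (17.0 mm)² = 2.89×10⁻⁴ m².
C = ε₀A/d = 8.85×10⁻¹² × 2.89×10⁻⁴ / 4.34×10⁻³ = 5.89×10⁻¹³ F.
σ = Q/A = CV/A = 5.89×10⁻¹³ × 148 / 2.89×10⁻⁴ = 3.02×10⁻⁷ C/m².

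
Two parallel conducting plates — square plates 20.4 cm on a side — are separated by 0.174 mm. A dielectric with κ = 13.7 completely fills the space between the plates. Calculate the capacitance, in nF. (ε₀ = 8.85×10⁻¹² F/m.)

C ≈ 29.0 nF

A = (20.4 cm)² = 4.16×10⁻² m².
C = κε₀A/d = 13.7 × 8.85×10⁻¹² × 4.16×10⁻² / 1.74×10⁻⁴ = 2.90×10⁻⁸ F.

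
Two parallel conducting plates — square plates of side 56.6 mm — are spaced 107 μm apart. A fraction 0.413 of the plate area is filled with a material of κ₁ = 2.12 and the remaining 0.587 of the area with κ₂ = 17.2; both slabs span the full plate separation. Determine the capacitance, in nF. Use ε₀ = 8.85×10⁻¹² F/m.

2.91 nF

A = (56.6 mm)² = 3.20×10⁻³ m².
Side-by-side slabs ⇒ two capacitors in parallel, each spanning the full gap.
C₁ = κ₁ε₀A₁/d = 2.12 × 8.85×10⁻¹² × 1.32×10⁻³ / 1.07×10⁻⁴ = 2.32×10⁻¹⁰ F.
C₂ = κ₂ε₀A₂/d = 17.2 × 8.85×10⁻¹² × 1.88×10⁻³ / 1.07×10⁻⁴ = 2.68×10⁻⁹ F.
C = C₁ + C₂ = 2.91×10⁻⁹ F.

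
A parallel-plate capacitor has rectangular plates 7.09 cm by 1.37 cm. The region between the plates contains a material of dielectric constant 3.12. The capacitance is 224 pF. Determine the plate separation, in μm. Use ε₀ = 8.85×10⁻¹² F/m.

120 μm

A = 7.09 × 1.37 cm² = 9.71×10⁻⁴ m².
d = κε₀A/C = 3.12 × 8.85×10⁻¹² × 9.71×10⁻⁴ / 2.24×10⁻¹⁰ = 1.20×10⁻⁴ m.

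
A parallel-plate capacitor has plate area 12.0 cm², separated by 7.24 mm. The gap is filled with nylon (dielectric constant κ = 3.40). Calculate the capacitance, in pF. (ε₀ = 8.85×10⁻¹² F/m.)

C ≈ 4.99 pF

A = 12.0 cm² = 1.20×10⁻³ m².
C = κε₀A/d = 3.40 × 8.85×10⁻¹² × 1.20×10⁻³ / 7.24×10⁻³ = 4.99×10⁻¹² F.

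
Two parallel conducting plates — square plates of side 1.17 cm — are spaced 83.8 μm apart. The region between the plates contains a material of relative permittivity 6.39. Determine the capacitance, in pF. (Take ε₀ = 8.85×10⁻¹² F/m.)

A = (1.17 cm)² = 1.37×10⁻⁴ m².
C = κε₀A/d = 6.39 × 8.85×10⁻¹² × 1.37×10⁻⁴ / 8.38×10⁻⁵ = 9.24×10⁻¹¹ F.

92.4 pF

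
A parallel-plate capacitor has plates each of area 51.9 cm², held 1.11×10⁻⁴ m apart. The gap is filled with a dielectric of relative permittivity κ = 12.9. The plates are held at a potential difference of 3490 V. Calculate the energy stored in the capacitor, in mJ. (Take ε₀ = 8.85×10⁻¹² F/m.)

32.5 mJ

A = 51.9 cm² = 5.19×10⁻³ m².
C = κε₀A/d = 12.9 × 8.85×10⁻¹² × 5.19×10⁻³ / 1.11×10⁻⁴ = 5.34×10⁻⁹ F.
U = ½CV² = ½ × 5.34×10⁻⁹ × (3490)² = 3.25×10⁻² J.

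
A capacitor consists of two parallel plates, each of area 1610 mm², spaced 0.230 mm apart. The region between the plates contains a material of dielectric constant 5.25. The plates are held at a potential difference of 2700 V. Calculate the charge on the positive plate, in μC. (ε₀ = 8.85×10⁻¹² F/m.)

0.878 μC

A = 1610 mm² = 1.61×10⁻³ m².
C = κε₀A/d = 5.25 × 8.85×10⁻¹² × 1.61×10⁻³ / 2.30×10⁻⁴ = 3.25×10⁻¹⁰ F.
Q = CV = 3.25×10⁻¹⁰ × 2700 = 8.78×10⁻⁷ C.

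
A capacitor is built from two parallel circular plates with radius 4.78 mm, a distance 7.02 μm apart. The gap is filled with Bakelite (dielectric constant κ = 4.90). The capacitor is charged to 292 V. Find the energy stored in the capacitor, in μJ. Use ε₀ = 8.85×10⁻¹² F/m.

18.9 μJ

A = π(4.78 mm)² = 7.18×10⁻⁵ m².
C = κε₀A/d = 4.90 × 8.85×10⁻¹² × 7.18×10⁻⁵ / 7.02×10⁻⁶ = 4.43×10⁻¹⁰ F.
U = ½CV² = ½ × 4.43×10⁻¹⁰ × (292)² = 1.89×10⁻⁵ J.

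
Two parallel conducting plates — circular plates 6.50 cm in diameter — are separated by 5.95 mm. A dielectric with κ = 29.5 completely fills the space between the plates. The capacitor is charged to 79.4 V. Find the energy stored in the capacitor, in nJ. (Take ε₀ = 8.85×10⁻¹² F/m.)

A = π(6.50/2 cm)² = 3.32×10⁻³ m².
C = κε₀A/d = 29.5 × 8.85×10⁻¹² × 3.32×10⁻³ / 5.95×10⁻³ = 1.46×10⁻¹⁰ F.
U = ½CV² = ½ × 1.46×10⁻¹⁰ × (79.4)² = 4.59×10⁻⁷ J.

459 nJ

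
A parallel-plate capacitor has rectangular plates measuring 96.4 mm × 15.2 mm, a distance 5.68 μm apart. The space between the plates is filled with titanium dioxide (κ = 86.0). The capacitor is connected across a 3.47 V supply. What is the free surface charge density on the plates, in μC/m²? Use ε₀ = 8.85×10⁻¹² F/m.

A = 96.4 × 15.2 mm² = 1.47×10⁻³ m².
C = κε₀A/d = 86.0 × 8.85×10⁻¹² × 1.47×10⁻³ / 5.68×10⁻⁶ = 1.96×10⁻⁷ F.
σ = Q/A = CV/A = 1.96×10⁻⁷ × 3.47 / 1.47×10⁻³ = 4.65×10⁻⁴ C/m².

σ ≈ 465 μC/m²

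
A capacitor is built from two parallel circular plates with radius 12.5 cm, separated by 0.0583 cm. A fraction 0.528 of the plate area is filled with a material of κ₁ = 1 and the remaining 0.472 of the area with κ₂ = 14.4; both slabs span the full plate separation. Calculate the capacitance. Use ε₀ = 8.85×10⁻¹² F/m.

5.46 nF

A = π(12.5 cm)² = 4.91×10⁻² m².
Side-by-side slabs ⇒ two capacitors in parallel, each spanning the full gap.
C₁ = κ₁ε₀A₁/d = 1.00 × 8.85×10⁻¹² × 2.59×10⁻² / 5.83×10⁻⁴ = 3.93×10⁻¹⁰ F.
C₂ = κ₂ε₀A₂/d = 14.4 × 8.85×10⁻¹² × 2.32×10⁻² / 5.83×10⁻⁴ = 5.06×10⁻⁹ F.
C = C₁ + C₂ = 5.46×10⁻⁹ F.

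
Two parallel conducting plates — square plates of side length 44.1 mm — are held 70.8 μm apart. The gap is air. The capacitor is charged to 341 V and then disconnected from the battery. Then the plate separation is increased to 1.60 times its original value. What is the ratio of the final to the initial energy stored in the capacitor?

Isolated ⇒ Q is held fixed.
C₂ = 0.625 C₁ and U = Q²/(2C), so U₂/U₁ = C₁/C₂ = 1.60.

1.60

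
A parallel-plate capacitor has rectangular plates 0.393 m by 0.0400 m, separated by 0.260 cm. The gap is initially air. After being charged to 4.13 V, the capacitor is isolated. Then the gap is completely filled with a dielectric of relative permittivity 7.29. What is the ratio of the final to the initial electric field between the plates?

Isolated ⇒ Q is held fixed.
V₂ = Q/C₂ = V₁/7.29; E = V/d, so E₂/E₁ = (V₂/V₁)(d₁/d₂) = 0.137.

0.137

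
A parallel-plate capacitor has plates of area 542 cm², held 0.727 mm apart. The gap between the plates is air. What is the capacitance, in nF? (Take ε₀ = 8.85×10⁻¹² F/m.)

C ≈ 0.660 nF

A = 542 cm² = 5.42×10⁻² m².
C = ε₀A/d = 8.85×10⁻¹² × 5.42×10⁻² / 7.27×10⁻⁴ = 6.60×10⁻¹⁰ F.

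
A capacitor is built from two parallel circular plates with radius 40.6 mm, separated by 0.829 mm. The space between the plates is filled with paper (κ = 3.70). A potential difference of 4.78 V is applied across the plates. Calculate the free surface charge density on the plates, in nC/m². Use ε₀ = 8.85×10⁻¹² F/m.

189 nC/m²

A = π(40.6 mm)² = 5.18×10⁻³ m².
C = κε₀A/d = 3.70 × 8.85×10⁻¹² × 5.18×10⁻³ / 8.29×10⁻⁴ = 2.05×10⁻¹⁰ F.
σ = Q/A = CV/A = 2.05×10⁻¹⁰ × 4.78 / 5.18×10⁻³ = 1.89×10⁻⁷ C/m².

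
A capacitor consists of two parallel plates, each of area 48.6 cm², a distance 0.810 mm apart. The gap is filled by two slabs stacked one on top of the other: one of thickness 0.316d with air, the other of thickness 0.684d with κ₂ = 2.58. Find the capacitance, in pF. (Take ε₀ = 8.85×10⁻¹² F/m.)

A = 48.6 cm² = 4.86×10⁻³ m².
Stacked slabs ⇒ two capacitors in series, each with the full plate area.
C₁ = κ₁ε₀A/d₁ = 1.00 × 8.85×10⁻¹² × 4.86×10⁻³ / 2.56×10⁻⁴ = 1.68×10⁻¹⁰ F.
C₂ = κ₂ε₀A/d₂ = 2.58 × 8.85×10⁻¹² × 4.86×10⁻³ / 5.54×10⁻⁴ = 2.00×10⁻¹⁰ F.
C = (1/C₁ + 1/C₂)⁻¹ = 9.14×10⁻¹¹ F.

91.4 pF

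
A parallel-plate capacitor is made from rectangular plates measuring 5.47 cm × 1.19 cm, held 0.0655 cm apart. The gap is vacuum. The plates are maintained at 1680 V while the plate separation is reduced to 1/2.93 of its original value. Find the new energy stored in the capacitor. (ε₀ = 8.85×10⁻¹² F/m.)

U ≈ 36.4 μJ

A = 5.47 × 1.19 cm² = 6.51×10⁻⁴ m².
Initially C₁ = ε₀A/d = 8.85×10⁻¹² × 6.51×10⁻⁴ / 6.55×10⁻⁴ = 8.80×10⁻¹² F.
U₁ = 1.24×10⁻⁵ J.
Battery connected ⇒ V is held fixed. C₂ = 2.93 C₁ and U = ½CV², so U₂/U₁ = C₂/C₁ = 2.93.
U₂ = 2.93 × 1.24×10⁻⁵ = 3.64×10⁻⁵ J.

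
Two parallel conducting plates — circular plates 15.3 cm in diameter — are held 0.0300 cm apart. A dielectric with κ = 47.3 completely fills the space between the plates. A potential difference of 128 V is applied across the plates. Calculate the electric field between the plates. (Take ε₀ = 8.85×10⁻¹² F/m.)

E = V/d = 128 / 3.00×10⁻⁴ = 4.27×10⁵ V/m.

E ≈ 427 V/mm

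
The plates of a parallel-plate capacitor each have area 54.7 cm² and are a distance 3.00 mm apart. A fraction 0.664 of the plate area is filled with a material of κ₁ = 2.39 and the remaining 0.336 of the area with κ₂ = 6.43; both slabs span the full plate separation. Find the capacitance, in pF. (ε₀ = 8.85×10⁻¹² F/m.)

A = 54.7 cm² = 5.47×10⁻³ m².
Side-by-side slabs ⇒ two capacitors in parallel, each spanning the full gap.
C₁ = κ₁ε₀A₁/d = 2.39 × 8.85×10⁻¹² × 3.63×10⁻³ / 3.00×10⁻³ = 2.56×10⁻¹¹ F.
C₂ = κ₂ε₀A₂/d = 6.43 × 8.85×10⁻¹² × 1.84×10⁻³ / 3.00×10⁻³ = 3.49×10⁻¹¹ F.
C = C₁ + C₂ = 6.05×10⁻¹¹ F.

C ≈ 60.5 pF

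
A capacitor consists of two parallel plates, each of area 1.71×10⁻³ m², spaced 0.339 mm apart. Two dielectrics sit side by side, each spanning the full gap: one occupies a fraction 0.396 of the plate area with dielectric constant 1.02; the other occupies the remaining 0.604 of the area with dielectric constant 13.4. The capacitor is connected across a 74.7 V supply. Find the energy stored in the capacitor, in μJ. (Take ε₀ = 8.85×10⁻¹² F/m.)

U ≈ 1.06 μJ

Side-by-side slabs ⇒ two capacitors in parallel, each spanning the full gap.
C₁ = κ₁ε₀A₁/d = 1.02 × 8.85×10⁻¹² × 6.77×10⁻⁴ / 3.39×10⁻⁴ = 1.80×10⁻¹¹ F.
C₂ = κ₂ε₀A₂/d = 13.4 × 8.85×10⁻¹² × 1.03×10⁻³ / 3.39×10⁻⁴ = 3.61×10⁻¹⁰ F.
C = C₁ + C₂ = 3.79×10⁻¹⁰ F.
U = ½CV² = ½ × 3.79×10⁻¹⁰ × (74.7)² = 1.06×10⁻⁶ J.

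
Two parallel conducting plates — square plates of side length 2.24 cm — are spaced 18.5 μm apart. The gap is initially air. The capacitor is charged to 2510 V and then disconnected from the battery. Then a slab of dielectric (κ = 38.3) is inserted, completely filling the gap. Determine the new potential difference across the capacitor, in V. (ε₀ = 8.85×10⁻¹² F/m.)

65.5 V

A = (2.24 cm)² = 5.02×10⁻⁴ m².
Initially C₁ = ε₀A/d = 8.85×10⁻¹² × 5.02×10⁻⁴ / 1.85×10⁻⁵ = 2.40×10⁻¹⁰ F.
V₁ = 2.51×10³ V.
Isolated ⇒ Q is held fixed. C₂ = 38.3 C₁ and V = Q/C, so V₂/V₁ = C₁/C₂ = 0.0261.
V₂ = 0.0261 × 2.51×10³ = 65.5 V.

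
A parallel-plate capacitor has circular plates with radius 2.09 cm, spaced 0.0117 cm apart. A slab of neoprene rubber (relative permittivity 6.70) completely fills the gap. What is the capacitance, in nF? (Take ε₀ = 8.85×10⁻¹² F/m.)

C ≈ 0.695 nF

A = π(2.09 cm)² = 1.37×10⁻³ m².
C = κε₀A/d = 6.70 × 8.85×10⁻¹² × 1.37×10⁻³ / 1.17×10⁻⁴ = 6.95×10⁻¹⁰ F.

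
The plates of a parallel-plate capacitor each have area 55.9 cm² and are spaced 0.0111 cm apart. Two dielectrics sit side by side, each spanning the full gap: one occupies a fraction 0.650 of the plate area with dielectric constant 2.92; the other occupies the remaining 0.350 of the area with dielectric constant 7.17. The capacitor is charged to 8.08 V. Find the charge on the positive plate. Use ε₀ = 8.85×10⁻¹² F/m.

Q ≈ 15.9 nC

A = 55.9 cm² = 5.59×10⁻³ m².
Side-by-side slabs ⇒ two capacitors in parallel, each spanning the full gap.
C₁ = κ₁ε₀A₁/d = 2.92 × 8.85×10⁻¹² × 3.63×10⁻³ / 1.11×10⁻⁴ = 8.46×10⁻¹⁰ F.
C₂ = κ₂ε₀A₂/d = 7.17 × 8.85×10⁻¹² × 1.96×10⁻³ / 1.11×10⁻⁴ = 1.12×10⁻⁹ F.
C = C₁ + C₂ = 1.96×10⁻⁹ F.
Q = CV = 1.96×10⁻⁹ × 8.08 = 1.59×10⁻⁸ C.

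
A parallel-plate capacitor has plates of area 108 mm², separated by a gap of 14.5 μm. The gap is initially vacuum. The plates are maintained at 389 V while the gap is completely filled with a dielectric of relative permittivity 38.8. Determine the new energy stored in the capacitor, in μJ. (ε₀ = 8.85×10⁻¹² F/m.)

194 μJ

A = 108 mm² = 1.08×10⁻⁴ m².
Initially C₁ = ε₀A/d = 8.85×10⁻¹² × 1.08×10⁻⁴ / 1.45×10⁻⁵ = 6.59×10⁻¹¹ F.
U₁ = 4.99×10⁻⁶ J.
Battery connected ⇒ V is held fixed. C₂ = 38.8 C₁ and U = ½CV², so U₂/U₁ = C₂/C₁ = 38.8.
U₂ = 38.8 × 4.99×10⁻⁶ = 1.94×10⁻⁴ J.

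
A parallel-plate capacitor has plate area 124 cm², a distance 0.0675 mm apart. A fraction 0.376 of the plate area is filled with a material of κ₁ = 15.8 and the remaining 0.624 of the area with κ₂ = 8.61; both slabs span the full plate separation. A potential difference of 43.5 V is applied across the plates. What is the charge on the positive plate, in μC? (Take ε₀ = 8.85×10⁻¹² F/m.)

A = 124 cm² = 1.24×10⁻² m².
Side-by-side slabs ⇒ two capacitors in parallel, each spanning the full gap.
C₁ = κ₁ε₀A₁/d = 15.8 × 8.85×10⁻¹² × 4.66×10⁻³ / 6.75×10⁻⁵ = 9.66×10⁻⁹ F.
C₂ = κ₂ε₀A₂/d = 8.61 × 8.85×10⁻¹² × 7.74×10⁻³ / 6.75×10⁻⁵ = 8.73×10⁻⁹ F.
C = C₁ + C₂ = 1.84×10⁻⁸ F.
Q = CV = 1.84×10⁻⁸ × 43.5 = 8.00×10⁻⁷ C.

Q ≈ 0.800 μC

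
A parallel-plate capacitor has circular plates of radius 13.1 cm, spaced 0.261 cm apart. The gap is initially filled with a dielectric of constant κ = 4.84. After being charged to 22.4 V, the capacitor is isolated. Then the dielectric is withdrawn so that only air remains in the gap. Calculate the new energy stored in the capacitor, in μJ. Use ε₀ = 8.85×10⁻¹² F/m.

A = π(13.1 cm)² = 5.39×10⁻² m².
Initially C₁ = κε₀A/d = 4.84 × 8.85×10⁻¹² × 5.39×10⁻² / 2.61×10⁻³ = 8.85×10⁻¹⁰ F.
U₁ = 2.22×10⁻⁷ J.
Isolated ⇒ Q is held fixed. C₂ = 0.207 C₁ and U = Q²/(2C), so U₂/U₁ = C₁/C₂ = 4.84.
U₂ = 4.84 × 2.22×10⁻⁷ = 1.07×10⁻⁶ J.

U ≈ 1.07 μJ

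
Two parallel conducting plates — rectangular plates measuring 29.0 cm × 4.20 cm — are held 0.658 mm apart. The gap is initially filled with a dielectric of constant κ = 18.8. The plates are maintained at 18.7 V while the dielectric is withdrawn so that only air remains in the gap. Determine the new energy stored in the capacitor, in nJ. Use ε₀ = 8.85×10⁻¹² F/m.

A = 29.0 × 4.20 cm² = 1.22×10⁻² m².
Initially C₁ = κε₀A/d = 18.8 × 8.85×10⁻¹² × 1.22×10⁻² / 6.58×10⁻⁴ = 3.08×10⁻⁹ F.
U₁ = 5.38×10⁻⁷ J.
Battery connected ⇒ V is held fixed. C₂ = 0.0532 C₁ and U = ½CV², so U₂/U₁ = C₂/C₁ = 0.0532.
U₂ = 0.0532 × 5.38×10⁻⁷ = 2.86×10⁻⁸ J.

28.6 nJ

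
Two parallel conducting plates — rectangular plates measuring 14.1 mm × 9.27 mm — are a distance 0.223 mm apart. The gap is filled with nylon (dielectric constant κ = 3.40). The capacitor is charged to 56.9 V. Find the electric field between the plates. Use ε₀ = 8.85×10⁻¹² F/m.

255 kV/m

E = V/d = 56.9 / 2.23×10⁻⁴ = 2.55×10⁵ V/m.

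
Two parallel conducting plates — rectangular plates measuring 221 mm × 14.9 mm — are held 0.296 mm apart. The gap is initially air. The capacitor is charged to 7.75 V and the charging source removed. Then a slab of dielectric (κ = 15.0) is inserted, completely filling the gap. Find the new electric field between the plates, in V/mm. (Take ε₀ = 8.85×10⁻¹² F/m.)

E ≈ 1.75 V/mm

A = 221 × 14.9 mm² = 3.29×10⁻³ m².
Initially C₁ = ε₀A/d = 8.85×10⁻¹² × 3.29×10⁻³ / 2.96×10⁻⁴ = 9.85×10⁻¹¹ F.
E₁ = 2.62×10⁴ V/m.
Isolated ⇒ Q is held fixed. V₂ = Q/C₂ = V₁/15.0; E = V/d, so E₂/E₁ = (V₂/V₁)(d₁/d₂) = 0.0667.
E₂ = 0.0667 × 2.62×10⁴ = 1.75×10³ V/m.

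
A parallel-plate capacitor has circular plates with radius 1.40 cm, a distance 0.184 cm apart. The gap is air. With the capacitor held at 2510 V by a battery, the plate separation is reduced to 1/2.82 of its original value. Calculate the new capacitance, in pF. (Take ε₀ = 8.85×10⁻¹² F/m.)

A = π(1.40 cm)² = 6.16×10⁻⁴ m².
Initially C₁ = ε₀A/d = 8.85×10⁻¹² × 6.16×10⁻⁴ / 1.84×10⁻³ = 2.96×10⁻¹² F.
C = ε₀A/d scales as 1/d, so C₂/C₁ = d₁/d₂ = 2.82.
C₂ = 2.82 × 2.96×10⁻¹² = 8.35×10⁻¹² F.

C ≈ 8.35 pF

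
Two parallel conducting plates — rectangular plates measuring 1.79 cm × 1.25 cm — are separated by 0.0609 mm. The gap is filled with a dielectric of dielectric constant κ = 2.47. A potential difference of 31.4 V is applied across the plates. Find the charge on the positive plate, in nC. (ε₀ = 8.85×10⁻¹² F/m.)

A = 1.79 × 1.25 cm² = 2.24×10⁻⁴ m².
C = κε₀A/d = 2.47 × 8.85×10⁻¹² × 2.24×10⁻⁴ / 6.09×10⁻⁵ = 8.03×10⁻¹¹ F.
Q = CV = 8.03×10⁻¹¹ × 31.4 = 2.52×10⁻⁹ C.

2.52 nC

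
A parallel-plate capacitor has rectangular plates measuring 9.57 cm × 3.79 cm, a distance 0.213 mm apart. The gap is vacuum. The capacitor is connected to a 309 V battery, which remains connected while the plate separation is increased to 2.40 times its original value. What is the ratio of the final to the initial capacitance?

C = ε₀A/d scales as 1/d, so C₂/C₁ = d₁/d₂ = 1/2.40 = 0.417.

C₂/C₁ ≈ 0.417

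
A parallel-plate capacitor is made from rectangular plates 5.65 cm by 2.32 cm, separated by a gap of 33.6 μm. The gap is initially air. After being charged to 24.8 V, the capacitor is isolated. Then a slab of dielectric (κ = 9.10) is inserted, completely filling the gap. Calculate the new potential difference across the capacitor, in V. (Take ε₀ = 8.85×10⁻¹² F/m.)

V ≈ 2.73 V

A = 5.65 × 2.32 cm² = 1.31×10⁻³ m².
Initially C₁ = ε₀A/d = 8.85×10⁻¹² × 1.31×10⁻³ / 3.36×10⁻⁵ = 3.45×10⁻¹⁰ F.
V₁ = 24.8 V.
Isolated ⇒ Q is held fixed. C₂ = 9.10 C₁ and V = Q/C, so V₂/V₁ = C₁/C₂ = 0.110.
V₂ = 0.110 × 24.8 = 2.73 V.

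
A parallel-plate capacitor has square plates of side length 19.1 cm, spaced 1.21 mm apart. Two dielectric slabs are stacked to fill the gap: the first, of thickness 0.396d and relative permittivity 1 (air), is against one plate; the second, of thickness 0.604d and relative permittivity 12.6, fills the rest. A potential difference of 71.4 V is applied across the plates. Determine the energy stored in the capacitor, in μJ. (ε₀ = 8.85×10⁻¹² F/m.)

U ≈ 1.53 μJ

A = (19.1 cm)² = 3.65×10⁻² m².
Stacked slabs ⇒ two capacitors in series, each with the full plate area.
C₁ = κ₁ε₀A/d₁ = 1.00 × 8.85×10⁻¹² × 3.65×10⁻² / 4.79×10⁻⁴ = 6.74×10⁻¹⁰ F.
C₂ = κ₂ε₀A/d₂ = 12.6 × 8.85×10⁻¹² × 3.65×10⁻² / 7.31×10⁻⁴ = 5.57×10⁻⁹ F.
C = (1/C₁ + 1/C₂)⁻¹ = 6.01×10⁻¹⁰ F.
U = ½CV² = ½ × 6.01×10⁻¹⁰ × (71.4)² = 1.53×10⁻⁶ J.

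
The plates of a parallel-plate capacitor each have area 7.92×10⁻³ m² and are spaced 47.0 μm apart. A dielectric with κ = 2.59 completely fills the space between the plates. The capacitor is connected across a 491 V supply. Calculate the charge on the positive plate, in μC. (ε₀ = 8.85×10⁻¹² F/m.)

C = κε₀A/d = 2.59 × 8.85×10⁻¹² × 7.92×10⁻³ / 4.70×10⁻⁵ = 3.86×10⁻⁹ F.
Q = CV = 3.86×10⁻⁹ × 491 = 1.90×10⁻⁶ C.

Q ≈ 1.90 μC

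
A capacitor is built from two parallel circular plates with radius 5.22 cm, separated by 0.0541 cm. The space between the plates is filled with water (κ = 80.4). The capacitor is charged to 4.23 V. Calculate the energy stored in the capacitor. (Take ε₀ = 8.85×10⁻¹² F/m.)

U ≈ 101 nJ

A = π(5.22 cm)² = 8.56×10⁻³ m².
C = κε₀A/d = 80.4 × 8.85×10⁻¹² × 8.56×10⁻³ / 5.41×10⁻⁴ = 1.13×10⁻⁸ F.
U = ½CV² = ½ × 1.13×10⁻⁸ × (4.23)² = 1.01×10⁻⁷ J.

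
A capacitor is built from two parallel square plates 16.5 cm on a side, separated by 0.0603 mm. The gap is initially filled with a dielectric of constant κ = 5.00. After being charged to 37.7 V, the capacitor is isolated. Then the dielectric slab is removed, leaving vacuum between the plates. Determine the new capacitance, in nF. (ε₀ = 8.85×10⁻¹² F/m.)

A = (16.5 cm)² = 2.72×10⁻² m².
Initially C₁ = κε₀A/d = 5.00 × 8.85×10⁻¹² × 2.72×10⁻² / 6.03×10⁻⁵ = 2.00×10⁻⁸ F.
C = κε₀A/d scales with κ, so C₂/C₁ = 1/κ = 1/5.00 = 0.200.
C₂ = 0.200 × 2.00×10⁻⁸ = 4.00×10⁻⁹ F.

4.00 nF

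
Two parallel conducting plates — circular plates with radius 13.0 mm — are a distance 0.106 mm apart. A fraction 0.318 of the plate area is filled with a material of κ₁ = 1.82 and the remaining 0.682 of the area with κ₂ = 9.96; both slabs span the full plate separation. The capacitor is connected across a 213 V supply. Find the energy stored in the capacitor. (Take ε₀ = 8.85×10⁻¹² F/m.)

7.41 μJ

A = π(13.0 mm)² = 5.31×10⁻⁴ m².
Side-by-side slabs ⇒ two capacitors in parallel, each spanning the full gap.
C₁ = κ₁ε₀A₁/d = 1.82 × 8.85×10⁻¹² × 1.69×10⁻⁴ / 1.06×10⁻⁴ = 2.57×10⁻¹¹ F.
C₂ = κ₂ε₀A₂/d = 9.96 × 8.85×10⁻¹² × 3.62×10⁻⁴ / 1.06×10⁻⁴ = 3.01×10⁻¹⁰ F.
C = C₁ + C₂ = 3.27×10⁻¹⁰ F.
U = ½CV² = ½ × 3.27×10⁻¹⁰ × (213)² = 7.41×10⁻⁶ J.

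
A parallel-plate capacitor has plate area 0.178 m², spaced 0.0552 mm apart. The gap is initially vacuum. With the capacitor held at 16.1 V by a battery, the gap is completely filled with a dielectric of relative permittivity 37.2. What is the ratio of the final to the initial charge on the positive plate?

Battery connected ⇒ V is held fixed.
C₂ = 37.2 C₁ and Q = CV, so Q₂/Q₁ = C₂/C₁ = 37.2.

Q₂/Q₁ ≈ 37.2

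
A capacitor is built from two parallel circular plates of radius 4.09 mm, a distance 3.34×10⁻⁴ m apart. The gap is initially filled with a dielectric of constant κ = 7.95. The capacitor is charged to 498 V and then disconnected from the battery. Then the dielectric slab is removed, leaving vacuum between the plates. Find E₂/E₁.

Isolated ⇒ Q is held fixed.
V₂ = Q/C₂ = V₁/0.126; E = V/d, so E₂/E₁ = (V₂/V₁)(d₁/d₂) = 7.95.

E₂/E₁ ≈ 7.95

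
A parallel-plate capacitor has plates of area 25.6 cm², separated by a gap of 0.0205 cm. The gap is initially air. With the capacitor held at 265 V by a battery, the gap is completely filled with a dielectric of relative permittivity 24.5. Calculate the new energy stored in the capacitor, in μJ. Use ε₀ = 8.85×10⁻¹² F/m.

U ≈ 95.1 μJ

A = 25.6 cm² = 2.56×10⁻³ m².
Initially C₁ = ε₀A/d = 8.85×10⁻¹² × 2.56×10⁻³ / 2.05×10⁻⁴ = 1.11×10⁻¹⁰ F.
U₁ = 3.88×10⁻⁶ J.
Battery connected ⇒ V is held fixed. C₂ = 24.5 C₁ and U = ½CV², so U₂/U₁ = C₂/C₁ = 24.5.
U₂ = 24.5 × 3.88×10⁻⁶ = 9.51×10⁻⁵ J.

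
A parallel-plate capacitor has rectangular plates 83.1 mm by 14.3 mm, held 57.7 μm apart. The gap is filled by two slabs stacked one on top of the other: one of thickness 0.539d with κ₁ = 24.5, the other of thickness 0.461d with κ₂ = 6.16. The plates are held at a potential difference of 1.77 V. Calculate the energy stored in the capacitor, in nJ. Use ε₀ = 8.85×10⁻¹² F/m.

2.95 nJ

A = 83.1 × 14.3 mm² = 1.19×10⁻³ m².
Stacked slabs ⇒ two capacitors in series, each with the full plate area.
C₁ = κ₁ε₀A/d₁ = 24.5 × 8.85×10⁻¹² × 1.19×10⁻³ / 3.11×10⁻⁵ = 8.28×10⁻⁹ F.
C₂ = κ₂ε₀A/d₂ = 6.16 × 8.85×10⁻¹² × 1.19×10⁻³ / 2.66×10⁻⁵ = 2.44×10⁻⁹ F.
C = (1/C₁ + 1/C₂)⁻¹ = 1.88×10⁻⁹ F.
U = ½CV² = ½ × 1.88×10⁻⁹ × (1.77)² = 2.95×10⁻⁹ J.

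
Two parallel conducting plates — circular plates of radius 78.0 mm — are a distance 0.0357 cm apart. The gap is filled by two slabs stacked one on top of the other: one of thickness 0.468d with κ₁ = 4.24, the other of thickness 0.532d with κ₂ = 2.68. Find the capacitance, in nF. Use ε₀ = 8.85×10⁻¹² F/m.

A = π(78.0 mm)² = 1.91×10⁻² m².
Stacked slabs ⇒ two capacitors in series, each with the full plate area.
C₁ = κ₁ε₀A/d₁ = 4.24 × 8.85×10⁻¹² × 1.91×10⁻² / 1.67×10⁻⁴ = 4.29×10⁻⁹ F.
C₂ = κ₂ε₀A/d₂ = 2.68 × 8.85×10⁻¹² × 1.91×10⁻² / 1.90×10⁻⁴ = 2.39×10⁻⁹ F.
C = (1/C₁ + 1/C₂)⁻¹ = 1.53×10⁻⁹ F.

1.53 nF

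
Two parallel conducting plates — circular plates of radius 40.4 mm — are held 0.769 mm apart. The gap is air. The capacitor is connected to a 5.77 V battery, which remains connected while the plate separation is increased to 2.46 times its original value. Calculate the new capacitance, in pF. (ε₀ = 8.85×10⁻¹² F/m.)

A = π(40.4 mm)² = 5.13×10⁻³ m².
Initially C₁ = ε₀A/d = 8.85×10⁻¹² × 5.13×10⁻³ / 7.69×10⁻⁴ = 5.90×10⁻¹¹ F.
C = ε₀A/d scales as 1/d, so C₂/C₁ = d₁/d₂ = 1/2.46 = 0.407.
C₂ = 0.407 × 5.90×10⁻¹¹ = 2.40×10⁻¹¹ F.

24.0 pF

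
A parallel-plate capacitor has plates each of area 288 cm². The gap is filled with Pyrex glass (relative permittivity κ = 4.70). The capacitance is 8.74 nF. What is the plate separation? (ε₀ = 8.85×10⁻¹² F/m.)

A = 288 cm² = 2.88×10⁻² m².
d = κε₀A/C = 4.70 × 8.85×10⁻¹² × 2.88×10⁻² / 8.74×10⁻⁹ = 1.37×10⁻⁴ m.

d ≈ 137 μm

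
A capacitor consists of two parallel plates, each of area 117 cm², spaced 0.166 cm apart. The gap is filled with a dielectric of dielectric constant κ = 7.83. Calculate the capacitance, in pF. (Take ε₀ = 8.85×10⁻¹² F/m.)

C ≈ 488 pF

A = 117 cm² = 1.17×10⁻² m².
C = κε₀A/d = 7.83 × 8.85×10⁻¹² × 1.17×10⁻² / 1.66×10⁻³ = 4.88×10⁻¹⁰ F.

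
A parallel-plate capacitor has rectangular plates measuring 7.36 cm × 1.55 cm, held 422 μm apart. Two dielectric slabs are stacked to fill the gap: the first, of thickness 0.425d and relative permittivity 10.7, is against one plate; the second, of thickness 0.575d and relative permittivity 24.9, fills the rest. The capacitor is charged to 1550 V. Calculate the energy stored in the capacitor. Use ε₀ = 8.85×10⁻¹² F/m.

A = 7.36 × 1.55 cm² = 1.14×10⁻³ m².
Stacked slabs ⇒ two capacitors in series, each with the full plate area.
C₁ = κ₁ε₀A/d₁ = 10.7 × 8.85×10⁻¹² × 1.14×10⁻³ / 1.79×10⁻⁴ = 6.02×10⁻¹⁰ F.
C₂ = κ₂ε₀A/d₂ = 24.9 × 8.85×10⁻¹² × 1.14×10⁻³ / 2.43×10⁻⁴ = 1.04×10⁻⁹ F.
C = (1/C₁ + 1/C₂)⁻¹ = 3.81×10⁻¹⁰ F.
U = ½CV² = ½ × 3.81×10⁻¹⁰ × (1550)² = 4.58×10⁻⁴ J.

U ≈ 458 μJ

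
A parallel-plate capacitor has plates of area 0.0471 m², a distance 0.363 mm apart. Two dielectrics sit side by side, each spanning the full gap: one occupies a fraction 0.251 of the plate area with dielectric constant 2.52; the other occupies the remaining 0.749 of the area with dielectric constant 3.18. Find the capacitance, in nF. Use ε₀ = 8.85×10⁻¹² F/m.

3.46 nF

Side-by-side slabs ⇒ two capacitors in parallel, each spanning the full gap.
C₁ = κ₁ε₀A₁/d = 2.52 × 8.85×10⁻¹² × 1.18×10⁻² / 3.63×10⁻⁴ = 7.26×10⁻¹⁰ F.
C₂ = κ₂ε₀A₂/d = 3.18 × 8.85×10⁻¹² × 3.53×10⁻² / 3.63×10⁻⁴ = 2.74×10⁻⁹ F.
C = C₁ + C₂ = 3.46×10⁻⁹ F.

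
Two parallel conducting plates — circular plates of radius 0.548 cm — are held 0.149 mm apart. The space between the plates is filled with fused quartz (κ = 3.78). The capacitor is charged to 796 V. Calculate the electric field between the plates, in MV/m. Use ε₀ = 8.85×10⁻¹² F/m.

E = V/d = 796 / 1.49×10⁻⁴ = 5.34×10⁶ V/m.

5.34 MV/m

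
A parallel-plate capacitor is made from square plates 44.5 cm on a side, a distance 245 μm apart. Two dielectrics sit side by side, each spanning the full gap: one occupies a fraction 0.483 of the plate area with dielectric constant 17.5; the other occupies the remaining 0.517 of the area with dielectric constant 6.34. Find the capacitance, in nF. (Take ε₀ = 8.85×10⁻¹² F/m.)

A = (44.5 cm)² = 0.198 m².
Side-by-side slabs ⇒ two capacitors in parallel, each spanning the full gap.
C₁ = κ₁ε₀A₁/d = 17.5 × 8.85×10⁻¹² × 9.56×10⁻² / 2.45×10⁻⁴ = 6.05×10⁻⁸ F.
C₂ = κ₂ε₀A₂/d = 6.34 × 8.85×10⁻¹² × 0.102 / 2.45×10⁻⁴ = 2.34×10⁻⁸ F.
C = C₁ + C₂ = 8.39×10⁻⁸ F.

C ≈ 83.9 nF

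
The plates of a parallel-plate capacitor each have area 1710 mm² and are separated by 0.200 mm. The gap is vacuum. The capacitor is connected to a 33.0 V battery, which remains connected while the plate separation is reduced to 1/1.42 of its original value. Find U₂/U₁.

Battery connected ⇒ V is held fixed.
C₂ = 1.42 C₁ and U = ½CV², so U₂/U₁ = C₂/C₁ = 1.42.

1.42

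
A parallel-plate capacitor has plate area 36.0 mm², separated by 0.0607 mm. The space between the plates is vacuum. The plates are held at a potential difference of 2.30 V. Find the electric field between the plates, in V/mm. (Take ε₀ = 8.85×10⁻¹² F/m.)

37.9 V/mm

E = V/d = 2.30 / 6.07×10⁻⁵ = 3.79×10⁴ V/m.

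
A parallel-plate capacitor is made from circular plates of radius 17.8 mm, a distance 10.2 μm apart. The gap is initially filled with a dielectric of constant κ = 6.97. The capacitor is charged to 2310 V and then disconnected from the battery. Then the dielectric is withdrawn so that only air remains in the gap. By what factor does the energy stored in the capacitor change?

U₂/U₁ ≈ 6.97

Isolated ⇒ Q is held fixed.
C₂ = 0.143 C₁ and U = Q²/(2C), so U₂/U₁ = C₁/C₂ = 6.97.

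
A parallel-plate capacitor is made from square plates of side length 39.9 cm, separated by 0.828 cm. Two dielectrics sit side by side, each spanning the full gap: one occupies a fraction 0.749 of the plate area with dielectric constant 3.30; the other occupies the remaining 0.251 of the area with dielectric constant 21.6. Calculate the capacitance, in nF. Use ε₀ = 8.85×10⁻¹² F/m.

C ≈ 1.34 nF

A = (39.9 cm)² = 0.159 m².
Side-by-side slabs ⇒ two capacitors in parallel, each spanning the full gap.
C₁ = κ₁ε₀A₁/d = 3.30 × 8.85×10⁻¹² × 0.119 / 8.28×10⁻³ = 4.21×10⁻¹⁰ F.
C₂ = κ₂ε₀A₂/d = 21.6 × 8.85×10⁻¹² × 4.00×10⁻² / 8.28×10⁻³ = 9.23×10⁻¹⁰ F.
C = C₁ + C₂ = 1.34×10⁻⁹ F.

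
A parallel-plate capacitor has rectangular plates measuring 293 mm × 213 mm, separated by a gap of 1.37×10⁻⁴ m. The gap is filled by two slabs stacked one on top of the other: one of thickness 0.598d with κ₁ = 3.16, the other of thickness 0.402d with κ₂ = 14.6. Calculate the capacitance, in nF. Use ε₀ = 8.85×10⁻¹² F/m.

C ≈ 18.6 nF

A = 293 × 213 mm² = 6.24×10⁻² m².
Stacked slabs ⇒ two capacitors in series, each with the full plate area.
C₁ = κ₁ε₀A/d₁ = 3.16 × 8.85×10⁻¹² × 6.24×10⁻² / 8.19×10⁻⁵ = 2.13×10⁻⁸ F.
C₂ = κ₂ε₀A/d₂ = 14.6 × 8.85×10⁻¹² × 6.24×10⁻² / 5.51×10⁻⁵ = 1.46×10⁻⁷ F.
C = (1/C₁ + 1/C₂)⁻¹ = 1.86×10⁻⁸ F.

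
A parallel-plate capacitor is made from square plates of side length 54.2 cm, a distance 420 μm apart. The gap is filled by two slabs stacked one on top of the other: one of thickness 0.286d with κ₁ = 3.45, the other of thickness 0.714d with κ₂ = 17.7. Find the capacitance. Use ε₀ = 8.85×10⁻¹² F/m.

C ≈ 50.2 nF

A = (54.2 cm)² = 0.294 m².
Stacked slabs ⇒ two capacitors in series, each with the full plate area.
C₁ = κ₁ε₀A/d₁ = 3.45 × 8.85×10⁻¹² × 0.294 / 1.20×10⁻⁴ = 7.47×10⁻⁸ F.
C₂ = κ₂ε₀A/d₂ = 17.7 × 8.85×10⁻¹² × 0.294 / 3.00×10⁻⁴ = 1.53×10⁻⁷ F.
C = (1/C₁ + 1/C₂)⁻¹ = 5.02×10⁻⁸ F.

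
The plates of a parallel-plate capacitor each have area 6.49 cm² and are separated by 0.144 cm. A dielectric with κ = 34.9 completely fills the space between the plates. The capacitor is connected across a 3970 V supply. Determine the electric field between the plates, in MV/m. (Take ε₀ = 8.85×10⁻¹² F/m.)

E = V/d = 3970 / 1.44×10⁻³ = 2.76×10⁶ V/m.

E ≈ 2.76 MV/m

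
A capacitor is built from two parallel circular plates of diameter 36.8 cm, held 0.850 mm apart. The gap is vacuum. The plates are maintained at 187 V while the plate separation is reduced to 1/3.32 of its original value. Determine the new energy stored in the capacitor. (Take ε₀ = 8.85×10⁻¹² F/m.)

64.3 μJ

A = π(36.8/2 cm)² = 0.106 m².
Initially C₁ = ε₀A/d = 8.85×10⁻¹² × 0.106 / 8.50×10⁻⁴ = 1.11×10⁻⁹ F.
U₁ = 1.94×10⁻⁵ J.
Battery connected ⇒ V is held fixed. C₂ = 3.32 C₁ and U = ½CV², so U₂/U₁ = C₂/C₁ = 3.32.
U₂ = 3.32 × 1.94×10⁻⁵ = 6.43×10⁻⁵ J.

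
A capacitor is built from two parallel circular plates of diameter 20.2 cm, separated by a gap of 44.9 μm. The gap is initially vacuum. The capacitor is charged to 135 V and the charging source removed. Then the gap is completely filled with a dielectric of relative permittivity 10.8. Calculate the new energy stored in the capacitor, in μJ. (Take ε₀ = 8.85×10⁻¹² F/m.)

A = π(20.2/2 cm)² = 3.20×10⁻² m².
Initially C₁ = ε₀A/d = 8.85×10⁻¹² × 3.20×10⁻² / 4.49×10⁻⁵ = 6.32×10⁻⁹ F.
U₁ = 5.76×10⁻⁵ J.
Isolated ⇒ Q is held fixed. C₂ = 10.8 C₁ and U = Q²/(2C), so U₂/U₁ = C₁/C₂ = 0.0926.
U₂ = 0.0926 × 5.76×10⁻⁵ = 5.33×10⁻⁶ J.

5.33 μJ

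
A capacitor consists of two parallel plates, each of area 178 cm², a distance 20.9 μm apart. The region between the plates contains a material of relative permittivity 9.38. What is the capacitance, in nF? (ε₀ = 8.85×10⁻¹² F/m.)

C ≈ 70.7 nF

A = 178 cm² = 1.78×10⁻² m².
C = κε₀A/d = 9.38 × 8.85×10⁻¹² × 1.78×10⁻² / 2.09×10⁻⁵ = 7.07×10⁻⁸ F.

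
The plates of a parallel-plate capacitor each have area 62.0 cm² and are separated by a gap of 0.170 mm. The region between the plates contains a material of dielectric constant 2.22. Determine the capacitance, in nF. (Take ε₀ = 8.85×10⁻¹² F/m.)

A = 62.0 cm² = 6.20×10⁻³ m².
C = κε₀A/d = 2.22 × 8.85×10⁻¹² × 6.20×10⁻³ / 1.70×10⁻⁴ = 7.17×10⁻¹⁰ F.

0.717 nF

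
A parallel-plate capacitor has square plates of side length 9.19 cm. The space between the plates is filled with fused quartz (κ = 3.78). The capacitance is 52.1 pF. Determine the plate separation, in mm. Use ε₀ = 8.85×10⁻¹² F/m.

A = (9.19 cm)² = 8.45×10⁻³ m².
d = κε₀A/C = 3.78 × 8.85×10⁻¹² × 8.45×10⁻³ / 5.21×10⁻¹¹ = 5.42×10⁻³ m.

d ≈ 5.42 mm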